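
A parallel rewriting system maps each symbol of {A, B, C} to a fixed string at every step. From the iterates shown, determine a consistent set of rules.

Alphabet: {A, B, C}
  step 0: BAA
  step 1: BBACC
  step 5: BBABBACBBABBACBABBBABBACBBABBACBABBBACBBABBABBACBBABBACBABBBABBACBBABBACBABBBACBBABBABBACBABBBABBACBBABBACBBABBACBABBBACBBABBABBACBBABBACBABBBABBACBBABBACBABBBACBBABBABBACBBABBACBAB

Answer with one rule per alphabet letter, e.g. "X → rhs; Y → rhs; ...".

A->C, B->BBA, C->BAB

  step 0 ⇒ step 1: BAA ⇒ BBA·C·C
    A ↦ C
    B ↦ BBA
    C ↦ BAB  (constrained at step 1)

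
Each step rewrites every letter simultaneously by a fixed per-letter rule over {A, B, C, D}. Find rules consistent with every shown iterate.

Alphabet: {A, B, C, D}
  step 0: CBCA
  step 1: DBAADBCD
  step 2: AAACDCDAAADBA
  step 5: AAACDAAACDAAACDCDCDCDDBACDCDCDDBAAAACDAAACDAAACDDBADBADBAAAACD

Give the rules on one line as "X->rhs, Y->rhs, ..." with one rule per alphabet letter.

A->CD, B->AA, C->DB, D->A

  step 1 ⇒ step 2: DBAADBCD ⇒ A·AA·CD·CD·A·AA·DB·A
    A ↦ CD
    B ↦ AA
    C ↦ DB
    D ↦ A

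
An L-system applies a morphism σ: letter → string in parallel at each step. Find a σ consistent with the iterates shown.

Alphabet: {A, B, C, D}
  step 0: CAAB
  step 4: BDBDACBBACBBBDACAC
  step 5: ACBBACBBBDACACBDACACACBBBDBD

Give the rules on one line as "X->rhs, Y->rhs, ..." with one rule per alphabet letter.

  step 4 ⇒ step 5: BDBDACBBACBBBDACAC ⇒ AC·BB·AC·BB·B·D·AC·AC·B·D·AC·AC·AC·BB·B·D·B·D
    A ↦ B
    B ↦ AC
    C ↦ D
    D ↦ BB

A->B, B->AC, C->D, D->BB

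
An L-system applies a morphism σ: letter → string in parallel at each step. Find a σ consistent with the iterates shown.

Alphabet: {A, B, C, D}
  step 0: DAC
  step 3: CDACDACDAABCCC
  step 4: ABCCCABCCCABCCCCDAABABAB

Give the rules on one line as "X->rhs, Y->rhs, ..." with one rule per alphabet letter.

A->C, B->DA, C->AB, D->CC

  step 3 ⇒ step 4: CDACDACDAABCCC ⇒ AB·CC·C·AB·CC·C·AB·CC·C·C·DA·AB·AB·AB
    A ↦ C
    B ↦ DA
    C ↦ AB
    D ↦ CC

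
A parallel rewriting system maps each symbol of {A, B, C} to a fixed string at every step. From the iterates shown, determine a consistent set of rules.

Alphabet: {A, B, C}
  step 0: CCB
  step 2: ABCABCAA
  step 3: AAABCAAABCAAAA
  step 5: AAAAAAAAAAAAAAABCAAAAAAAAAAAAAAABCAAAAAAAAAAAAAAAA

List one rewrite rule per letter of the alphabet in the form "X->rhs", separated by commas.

A->AA, B->A, C->BC

  step 2 ⇒ step 3: ABCABCAA ⇒ AA·A·BC·AA·A·BC·AA·AA
    A ↦ AA
    B ↦ A
    C ↦ BC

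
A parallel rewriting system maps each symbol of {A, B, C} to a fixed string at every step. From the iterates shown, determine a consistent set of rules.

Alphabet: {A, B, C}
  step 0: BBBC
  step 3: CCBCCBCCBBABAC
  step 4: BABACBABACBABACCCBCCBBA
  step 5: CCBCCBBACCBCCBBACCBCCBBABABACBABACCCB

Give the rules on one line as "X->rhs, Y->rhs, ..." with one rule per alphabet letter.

A->CB, B->C, C->BA

  step 4 ⇒ step 5: BABACBABACBABACCCBCCBBA ⇒ C·CB·C·CB·BA·C·CB·C·CB·BA·C·CB·C·CB·BA·BA·BA·C·BA·BA·C·C·CB
    A ↦ CB
    B ↦ C
    C ↦ BA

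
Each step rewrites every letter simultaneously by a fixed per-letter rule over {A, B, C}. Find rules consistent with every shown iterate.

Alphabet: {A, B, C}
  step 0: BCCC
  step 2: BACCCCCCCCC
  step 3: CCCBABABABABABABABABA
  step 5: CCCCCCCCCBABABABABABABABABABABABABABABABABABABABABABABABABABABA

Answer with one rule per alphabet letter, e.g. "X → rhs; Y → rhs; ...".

A->CC, B->C, C->BA

  step 2 ⇒ step 3: BACCCCCCCCC ⇒ C·CC·BA·BA·BA·BA·BA·BA·BA·BA·BA
    A ↦ CC
    B ↦ C
    C ↦ BA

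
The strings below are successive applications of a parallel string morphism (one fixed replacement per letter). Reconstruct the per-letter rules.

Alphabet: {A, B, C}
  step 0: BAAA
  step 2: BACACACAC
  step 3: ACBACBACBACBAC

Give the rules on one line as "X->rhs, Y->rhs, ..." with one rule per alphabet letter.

  step 2 ⇒ step 3: BACACACAC ⇒ AC·B·AC·B·AC·B·AC·B·AC
    A ↦ B
    B ↦ AC
    C ↦ AC

A->B, B->AC, C->AC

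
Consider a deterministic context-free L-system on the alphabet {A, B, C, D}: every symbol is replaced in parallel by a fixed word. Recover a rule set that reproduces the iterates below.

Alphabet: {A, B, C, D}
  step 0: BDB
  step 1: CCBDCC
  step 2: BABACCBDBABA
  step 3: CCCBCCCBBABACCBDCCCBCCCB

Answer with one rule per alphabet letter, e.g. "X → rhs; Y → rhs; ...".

A->CB, B->CC, C->BA, D->BD

  step 2 ⇒ step 3: BABACCBDBABA ⇒ CC·CB·CC·CB·BA·BA·CC·BD·CC·CB·CC·CB
    A ↦ CB
    B ↦ CC
    C ↦ BA
    D ↦ BD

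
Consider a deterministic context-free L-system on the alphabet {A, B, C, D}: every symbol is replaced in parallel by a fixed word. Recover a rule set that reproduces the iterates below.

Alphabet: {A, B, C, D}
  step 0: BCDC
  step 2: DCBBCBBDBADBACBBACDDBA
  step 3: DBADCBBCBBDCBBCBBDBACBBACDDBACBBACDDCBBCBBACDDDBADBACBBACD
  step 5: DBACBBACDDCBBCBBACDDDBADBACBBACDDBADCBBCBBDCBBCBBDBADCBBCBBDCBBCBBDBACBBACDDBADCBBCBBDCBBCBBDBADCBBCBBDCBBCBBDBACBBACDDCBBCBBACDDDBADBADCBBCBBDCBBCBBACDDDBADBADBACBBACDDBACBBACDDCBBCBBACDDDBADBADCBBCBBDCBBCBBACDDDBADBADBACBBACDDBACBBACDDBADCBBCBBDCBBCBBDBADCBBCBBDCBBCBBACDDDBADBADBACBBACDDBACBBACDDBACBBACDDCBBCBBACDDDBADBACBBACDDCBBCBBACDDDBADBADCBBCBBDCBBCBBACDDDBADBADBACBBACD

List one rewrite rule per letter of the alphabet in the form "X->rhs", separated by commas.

A->ACD, B->CBB, C->D, D->DBA

  step 2 ⇒ step 3: DCBBCBBDBADBACBBACDDBA ⇒ DBA·D·CBB·CBB·D·CBB·CBB·DBA·CBB·ACD·DBA·CBB·ACD·D·CBB·CBB·ACD·D·DBA·DBA·CBB·ACD
    A ↦ ACD
    B ↦ CBB
    C ↦ D
    D ↦ DBA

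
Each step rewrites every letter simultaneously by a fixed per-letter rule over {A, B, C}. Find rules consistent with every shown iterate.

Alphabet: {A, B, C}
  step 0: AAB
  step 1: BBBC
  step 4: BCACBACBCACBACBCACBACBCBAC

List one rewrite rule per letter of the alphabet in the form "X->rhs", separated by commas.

  step 0 ⇒ step 1: AAB ⇒ B·B·BC
    A ↦ B
    B ↦ BC
    C ↦ AC  (constrained at step 1)

A->B, B->BC, C->AC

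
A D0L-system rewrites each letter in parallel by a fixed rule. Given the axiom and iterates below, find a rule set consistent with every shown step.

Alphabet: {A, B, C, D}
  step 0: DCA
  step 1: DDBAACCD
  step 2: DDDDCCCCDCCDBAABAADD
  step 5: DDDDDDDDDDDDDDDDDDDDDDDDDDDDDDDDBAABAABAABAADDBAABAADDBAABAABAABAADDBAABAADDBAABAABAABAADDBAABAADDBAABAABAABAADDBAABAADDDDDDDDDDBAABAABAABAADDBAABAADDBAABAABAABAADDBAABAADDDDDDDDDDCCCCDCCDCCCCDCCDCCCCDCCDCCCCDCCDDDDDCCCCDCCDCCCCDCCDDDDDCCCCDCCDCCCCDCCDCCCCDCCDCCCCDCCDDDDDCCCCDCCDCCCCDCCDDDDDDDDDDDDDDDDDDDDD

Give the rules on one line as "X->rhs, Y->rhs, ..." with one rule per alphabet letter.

A->CCD, B->CC, C->BAA, D->DD

  step 1 ⇒ step 2: DDBAACCD ⇒ DD·DD·CC·CCD·CCD·BAA·BAA·DD
    A ↦ CCD
    B ↦ CC
    C ↦ BAA
    D ↦ DD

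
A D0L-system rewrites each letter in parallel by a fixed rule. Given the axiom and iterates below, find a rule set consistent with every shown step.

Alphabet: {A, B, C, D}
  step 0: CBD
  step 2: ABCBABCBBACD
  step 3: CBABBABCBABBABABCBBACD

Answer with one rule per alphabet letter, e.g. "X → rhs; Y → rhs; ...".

  step 2 ⇒ step 3: ABCBABCBBACD ⇒ CB·AB·B·AB·CB·AB·B·AB·AB·CB·B·ACD
    A ↦ CB
    B ↦ AB
    C ↦ B
    D ↦ ACD

A->CB, B->AB, C->B, D->ACD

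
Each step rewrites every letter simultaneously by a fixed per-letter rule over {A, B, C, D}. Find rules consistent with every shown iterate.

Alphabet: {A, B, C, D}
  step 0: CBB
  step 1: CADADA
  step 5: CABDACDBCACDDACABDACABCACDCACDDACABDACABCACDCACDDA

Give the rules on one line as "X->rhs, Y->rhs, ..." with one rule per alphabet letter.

A->B, B->DA, C->CA, D->CD

  step 0 ⇒ step 1: CBB ⇒ CA·DA·DA
    B ↦ DA
    C ↦ CA
    A ↦ B  (constrained at step 1)
    D ↦ CD  (constrained at step 1)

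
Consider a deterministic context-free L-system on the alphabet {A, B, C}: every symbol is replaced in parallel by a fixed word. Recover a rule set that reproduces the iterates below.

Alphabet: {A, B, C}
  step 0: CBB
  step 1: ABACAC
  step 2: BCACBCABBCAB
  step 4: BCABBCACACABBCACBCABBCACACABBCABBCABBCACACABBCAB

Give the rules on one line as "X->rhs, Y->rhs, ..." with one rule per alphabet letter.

A->BC, B->AC, C->AB

  step 1 ⇒ step 2: ABACAC ⇒ BC·AC·BC·AB·BC·AB
    A ↦ BC
    B ↦ AC
    C ↦ AB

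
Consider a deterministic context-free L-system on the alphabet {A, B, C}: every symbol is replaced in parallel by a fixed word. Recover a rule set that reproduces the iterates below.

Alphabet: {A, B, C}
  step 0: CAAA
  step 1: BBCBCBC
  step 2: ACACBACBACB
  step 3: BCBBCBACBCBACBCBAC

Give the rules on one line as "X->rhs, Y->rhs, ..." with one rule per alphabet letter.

  step 2 ⇒ step 3: ACACBACBACB ⇒ BC·B·BC·B·AC·BC·B·AC·BC·B·AC
    A ↦ BC
    B ↦ AC
    C ↦ B

A->BC, B->AC, C->B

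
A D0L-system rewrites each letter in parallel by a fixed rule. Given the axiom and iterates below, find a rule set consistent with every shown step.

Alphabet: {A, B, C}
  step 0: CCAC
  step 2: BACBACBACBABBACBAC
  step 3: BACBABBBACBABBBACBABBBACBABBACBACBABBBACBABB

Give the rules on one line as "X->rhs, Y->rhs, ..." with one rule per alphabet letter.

  step 2 ⇒ step 3: BACBACBACBABBACBAC ⇒ BAC·BAB·B·BAC·BAB·B·BAC·BAB·B·BAC·BAB·BAC·BAC·BAB·B·BAC·BAB·B
    A ↦ BAB
    B ↦ BAC
    C ↦ B

A->BAB, B->BAC, C->B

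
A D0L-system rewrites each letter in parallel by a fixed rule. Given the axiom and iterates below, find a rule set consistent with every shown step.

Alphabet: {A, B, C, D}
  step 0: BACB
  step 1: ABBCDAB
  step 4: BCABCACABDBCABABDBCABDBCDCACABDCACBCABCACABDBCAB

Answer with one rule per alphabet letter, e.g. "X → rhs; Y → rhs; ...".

A->BC, B->AB, C->D, D->CAC

  step 0 ⇒ step 1: BACB ⇒ AB·BC·D·AB
    A ↦ BC
    B ↦ AB
    C ↦ D
    D ↦ CAC  (constrained at step 1)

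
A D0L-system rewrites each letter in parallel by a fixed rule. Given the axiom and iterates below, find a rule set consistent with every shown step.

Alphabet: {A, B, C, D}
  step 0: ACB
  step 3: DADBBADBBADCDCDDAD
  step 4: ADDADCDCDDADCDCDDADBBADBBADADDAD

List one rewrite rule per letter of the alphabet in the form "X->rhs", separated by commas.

  step 3 ⇒ step 4: DADBBADBBADCDCDDAD ⇒ AD·D·AD·CD·CD·D·AD·CD·CD·D·AD·BB·AD·BB·AD·AD·D·AD
    A ↦ D
    B ↦ CD
    C ↦ BB
    D ↦ AD

A->D, B->CD, C->BB, D->AD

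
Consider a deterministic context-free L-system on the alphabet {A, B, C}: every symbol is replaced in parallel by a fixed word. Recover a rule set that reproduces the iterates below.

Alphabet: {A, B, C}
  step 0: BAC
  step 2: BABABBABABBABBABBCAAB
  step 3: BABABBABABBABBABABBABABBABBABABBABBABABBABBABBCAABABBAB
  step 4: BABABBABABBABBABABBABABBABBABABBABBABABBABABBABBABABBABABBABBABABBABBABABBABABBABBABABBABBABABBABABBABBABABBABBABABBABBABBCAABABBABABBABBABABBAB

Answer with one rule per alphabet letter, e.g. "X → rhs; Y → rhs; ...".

A->AB, B->BAB, C->BCA

  step 3 ⇒ step 4: BABABBABABBABBABABBABABBABBABABBABBABABBABBABBCAABABBAB ⇒ BAB·AB·BAB·AB·BAB·BAB·AB·BAB·AB·BAB·BAB·AB·BAB·BAB·AB·BAB·AB·BAB·BAB·AB·BAB·AB·BAB·BAB·AB·BAB·BAB·AB·BAB·AB·BAB·BAB·AB·BAB·BAB·AB·BAB·AB·BAB·BAB·AB·BAB·BAB·AB·BAB·BAB·BCA·AB·AB·BAB·AB·BAB·BAB·AB·BAB
    A ↦ AB
    B ↦ BAB
    C ↦ BCA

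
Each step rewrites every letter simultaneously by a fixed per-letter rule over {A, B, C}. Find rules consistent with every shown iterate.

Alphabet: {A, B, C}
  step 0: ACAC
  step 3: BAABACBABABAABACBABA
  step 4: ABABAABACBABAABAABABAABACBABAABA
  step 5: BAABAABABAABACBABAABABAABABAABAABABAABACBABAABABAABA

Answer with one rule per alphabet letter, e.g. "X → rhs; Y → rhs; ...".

A->BA, B->A, C->CB

  step 4 ⇒ step 5: ABABAABACBABAABAABABAABACBABAABA ⇒ BA·A·BA·A·BA·BA·A·BA·CB·A·BA·A·BA·BA·A·BA·BA·A·BA·A·BA·BA·A·BA·CB·A·BA·A·BA·BA·A·BA
    A ↦ BA
    B ↦ A
    C ↦ CB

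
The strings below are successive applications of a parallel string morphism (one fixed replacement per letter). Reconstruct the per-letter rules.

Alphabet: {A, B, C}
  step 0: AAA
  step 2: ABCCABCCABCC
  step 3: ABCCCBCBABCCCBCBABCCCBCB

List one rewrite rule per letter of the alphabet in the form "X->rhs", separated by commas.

  step 2 ⇒ step 3: ABCCABCCABCC ⇒ AB·CC·CB·CB·AB·CC·CB·CB·AB·CC·CB·CB
    A ↦ AB
    B ↦ CC
    C ↦ CB

A->AB, B->CC, C->CB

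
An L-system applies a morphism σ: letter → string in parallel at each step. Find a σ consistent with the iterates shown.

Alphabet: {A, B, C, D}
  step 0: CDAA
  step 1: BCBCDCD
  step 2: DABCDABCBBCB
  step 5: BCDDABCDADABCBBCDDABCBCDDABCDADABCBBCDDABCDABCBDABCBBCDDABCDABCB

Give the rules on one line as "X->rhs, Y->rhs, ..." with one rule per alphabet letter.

A->CD, B->DA, C->BC, D->B

  step 1 ⇒ step 2: BCBCDCD ⇒ DA·BC·DA·BC·B·BC·B
    B ↦ DA
    C ↦ BC
    D ↦ B
  step 0 ⇒ step 1: CDAA ⇒ BC·B·CD·CD
    A ↦ CD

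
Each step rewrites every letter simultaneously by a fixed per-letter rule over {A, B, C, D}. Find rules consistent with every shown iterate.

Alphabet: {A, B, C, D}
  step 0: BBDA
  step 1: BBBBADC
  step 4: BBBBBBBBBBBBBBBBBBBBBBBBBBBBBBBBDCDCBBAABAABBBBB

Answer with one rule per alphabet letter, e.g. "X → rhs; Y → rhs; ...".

  step 0 ⇒ step 1: BBDA ⇒ BB·BB·A·DC
    A ↦ DC
    B ↦ BB
    D ↦ A
    C ↦ AB  (constrained at step 1)

A->DC, B->BB, C->AB, D->A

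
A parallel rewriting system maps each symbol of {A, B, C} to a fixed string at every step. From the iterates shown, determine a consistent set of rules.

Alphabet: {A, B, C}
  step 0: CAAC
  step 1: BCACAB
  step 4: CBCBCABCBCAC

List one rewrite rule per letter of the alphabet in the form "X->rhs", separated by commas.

A->CA, B->C, C->B

  step 0 ⇒ step 1: CAAC ⇒ B·CA·CA·B
    A ↦ CA
    C ↦ B
    B ↦ C  (constrained at step 1)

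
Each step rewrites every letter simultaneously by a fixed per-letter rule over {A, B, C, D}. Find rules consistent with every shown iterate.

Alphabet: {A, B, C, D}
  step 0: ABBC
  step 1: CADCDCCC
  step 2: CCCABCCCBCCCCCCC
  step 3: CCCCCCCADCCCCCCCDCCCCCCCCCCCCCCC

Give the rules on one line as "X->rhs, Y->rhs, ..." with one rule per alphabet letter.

A->CA, B->DC, C->CC, D->BC

  step 2 ⇒ step 3: CCCABCCCBCCCCCCC ⇒ CC·CC·CC·CA·DC·CC·CC·CC·DC·CC·CC·CC·CC·CC·CC·CC
    A ↦ CA
    B ↦ DC
    C ↦ CC
  step 1 ⇒ step 2: CADCDCCC ⇒ CC·CA·BC·CC·BC·CC·CC·CC
    D ↦ BC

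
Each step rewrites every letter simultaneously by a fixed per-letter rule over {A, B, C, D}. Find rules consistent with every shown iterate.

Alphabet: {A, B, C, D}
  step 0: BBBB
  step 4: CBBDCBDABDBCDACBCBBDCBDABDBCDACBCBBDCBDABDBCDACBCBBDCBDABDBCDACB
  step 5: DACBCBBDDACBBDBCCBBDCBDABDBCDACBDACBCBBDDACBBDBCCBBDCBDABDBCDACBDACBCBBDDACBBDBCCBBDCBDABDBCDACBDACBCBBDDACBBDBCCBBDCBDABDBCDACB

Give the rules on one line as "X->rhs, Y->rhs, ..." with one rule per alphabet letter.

A->BC, B->CB, C->DA, D->BD

  step 4 ⇒ step 5: CBBDCBDABDBCDACBCBBDCBDABDBCDACBCBBDCBDABDBCDACBCBBDCBDABDBCDACB ⇒ DA·CB·CB·BD·DA·CB·BD·BC·CB·BD·CB·DA·BD·BC·DA·CB·DA·CB·CB·BD·DA·CB·BD·BC·CB·BD·CB·DA·BD·BC·DA·CB·DA·CB·CB·BD·DA·CB·BD·BC·CB·BD·CB·DA·BD·BC·DA·CB·DA·CB·CB·BD·DA·CB·BD·BC·CB·BD·CB·DA·BD·BC·DA·CB
    A ↦ BC
    B ↦ CB
    C ↦ DA
    D ↦ BD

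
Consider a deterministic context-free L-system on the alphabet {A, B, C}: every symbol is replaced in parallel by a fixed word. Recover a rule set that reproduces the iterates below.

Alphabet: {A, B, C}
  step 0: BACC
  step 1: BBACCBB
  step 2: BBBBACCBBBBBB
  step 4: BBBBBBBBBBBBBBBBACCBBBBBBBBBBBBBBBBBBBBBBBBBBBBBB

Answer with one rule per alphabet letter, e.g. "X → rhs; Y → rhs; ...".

A->ACC, B->BB, C->B

  step 1 ⇒ step 2: BBACCBB ⇒ BB·BB·ACC·B·B·BB·BB
    A ↦ ACC
    B ↦ BB
    C ↦ B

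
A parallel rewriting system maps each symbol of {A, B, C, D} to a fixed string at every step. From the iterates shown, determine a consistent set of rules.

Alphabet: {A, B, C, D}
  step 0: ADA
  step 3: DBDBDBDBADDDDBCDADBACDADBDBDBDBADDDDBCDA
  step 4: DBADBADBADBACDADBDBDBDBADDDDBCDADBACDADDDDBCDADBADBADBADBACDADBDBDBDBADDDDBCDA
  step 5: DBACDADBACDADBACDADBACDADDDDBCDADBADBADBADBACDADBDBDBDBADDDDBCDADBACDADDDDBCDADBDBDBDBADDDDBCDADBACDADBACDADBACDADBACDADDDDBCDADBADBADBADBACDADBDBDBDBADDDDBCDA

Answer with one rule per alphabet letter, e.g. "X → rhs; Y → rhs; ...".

A->CDA, B->A, C->DDD, D->DB

  step 4 ⇒ step 5: DBADBADBADBACDADBDBDBDBADDDDBCDADBACDADDDDBCDADBADBADBADBACDADBDBDBDBADDDDBCDA ⇒ DB·A·CDA·DB·A·CDA·DB·A·CDA·DB·A·CDA·DDD·DB·CDA·DB·A·DB·A·DB·A·DB·A·CDA·DB·DB·DB·DB·A·DDD·DB·CDA·DB·A·CDA·DDD·DB·CDA·DB·DB·DB·DB·A·DDD·DB·CDA·DB·A·CDA·DB·A·CDA·DB·A·CDA·DB·A·CDA·DDD·DB·CDA·DB·A·DB·A·DB·A·DB·A·CDA·DB·DB·DB·DB·A·DDD·DB·CDA
    A ↦ CDA
    B ↦ A
    C ↦ DDD
    D ↦ DB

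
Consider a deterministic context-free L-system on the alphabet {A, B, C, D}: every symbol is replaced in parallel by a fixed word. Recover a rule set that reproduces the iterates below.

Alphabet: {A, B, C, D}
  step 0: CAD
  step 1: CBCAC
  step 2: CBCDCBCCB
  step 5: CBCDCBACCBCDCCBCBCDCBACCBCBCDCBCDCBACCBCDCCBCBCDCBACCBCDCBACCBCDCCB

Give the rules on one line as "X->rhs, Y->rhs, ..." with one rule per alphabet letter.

  step 1 ⇒ step 2: CBCAC ⇒ CB·CD·CB·C·CB
    A ↦ C
    B ↦ CD
    C ↦ CB
  step 0 ⇒ step 1: CAD ⇒ CB·C·AC
    D ↦ AC

A->C, B->CD, C->CB, D->AC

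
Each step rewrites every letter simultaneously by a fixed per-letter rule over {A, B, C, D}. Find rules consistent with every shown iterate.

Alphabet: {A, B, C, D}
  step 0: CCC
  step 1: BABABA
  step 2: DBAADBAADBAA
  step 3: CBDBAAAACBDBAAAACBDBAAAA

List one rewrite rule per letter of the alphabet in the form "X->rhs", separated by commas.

  step 2 ⇒ step 3: DBAADBAADBAA ⇒ CB·DB·AA·AA·CB·DB·AA·AA·CB·DB·AA·AA
    A ↦ AA
    B ↦ DB
    D ↦ CB
  step 0 ⇒ step 1: CCC ⇒ BA·BA·BA
    C ↦ BA

A->AA, B->DB, C->BA, D->CB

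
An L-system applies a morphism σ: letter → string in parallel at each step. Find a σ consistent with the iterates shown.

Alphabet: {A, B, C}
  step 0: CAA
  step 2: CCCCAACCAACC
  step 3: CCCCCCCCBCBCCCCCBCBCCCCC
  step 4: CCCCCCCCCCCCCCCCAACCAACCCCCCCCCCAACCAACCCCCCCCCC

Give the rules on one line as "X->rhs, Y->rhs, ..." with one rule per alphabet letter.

A->BC, B->AA, C->CC

  step 3 ⇒ step 4: CCCCCCCCBCBCCCCCBCBCCCCC ⇒ CC·CC·CC·CC·CC·CC·CC·CC·AA·CC·AA·CC·CC·CC·CC·CC·AA·CC·AA·CC·CC·CC·CC·CC
    B ↦ AA
    C ↦ CC
  step 2 ⇒ step 3: CCCCAACCAACC ⇒ CC·CC·CC·CC·BC·BC·CC·CC·BC·BC·CC·CC
    A ↦ BC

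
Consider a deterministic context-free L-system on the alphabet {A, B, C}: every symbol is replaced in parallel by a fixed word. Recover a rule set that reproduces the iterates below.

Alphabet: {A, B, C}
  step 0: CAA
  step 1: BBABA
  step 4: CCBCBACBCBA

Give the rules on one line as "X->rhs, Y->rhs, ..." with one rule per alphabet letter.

  step 0 ⇒ step 1: CAA ⇒ B·BA·BA
    A ↦ BA
    C ↦ B
    B ↦ C  (constrained at step 1)

A->BA, B->C, C->B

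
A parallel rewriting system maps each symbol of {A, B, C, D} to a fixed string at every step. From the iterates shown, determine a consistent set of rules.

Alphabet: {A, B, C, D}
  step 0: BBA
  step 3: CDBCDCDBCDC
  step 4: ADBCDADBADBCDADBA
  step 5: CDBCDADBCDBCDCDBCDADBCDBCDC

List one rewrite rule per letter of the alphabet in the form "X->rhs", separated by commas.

  step 4 ⇒ step 5: ADBCDADBADBCDADBA ⇒ C·DB·CD·A·DB·C·DB·CD·C·DB·CD·A·DB·C·DB·CD·C
    A ↦ C
    B ↦ CD
    C ↦ A
    D ↦ DB

A->C, B->CD, C->A, D->DB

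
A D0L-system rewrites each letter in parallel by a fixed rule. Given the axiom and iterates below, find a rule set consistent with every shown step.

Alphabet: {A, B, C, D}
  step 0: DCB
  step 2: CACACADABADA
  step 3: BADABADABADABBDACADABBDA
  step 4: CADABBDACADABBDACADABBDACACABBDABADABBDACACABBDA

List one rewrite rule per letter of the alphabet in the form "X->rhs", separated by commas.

  step 3 ⇒ step 4: BADABADABADABBDACADABBDA ⇒ CA·DA·BB·DA·CA·DA·BB·DA·CA·DA·BB·DA·CA·CA·BB·DA·BA·DA·BB·DA·CA·CA·BB·DA
    A ↦ DA
    B ↦ CA
    C ↦ BA
    D ↦ BB

A->DA, B->CA, C->BA, D->BB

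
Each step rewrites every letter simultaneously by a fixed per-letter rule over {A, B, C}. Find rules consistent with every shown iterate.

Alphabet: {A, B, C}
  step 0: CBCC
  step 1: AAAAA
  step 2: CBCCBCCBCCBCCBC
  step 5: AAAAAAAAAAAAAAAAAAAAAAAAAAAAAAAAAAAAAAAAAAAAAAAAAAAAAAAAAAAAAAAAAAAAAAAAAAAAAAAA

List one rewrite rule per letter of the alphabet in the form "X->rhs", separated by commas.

A->CBC, B->AA, C->A

  step 1 ⇒ step 2: AAAAA ⇒ CBC·CBC·CBC·CBC·CBC
    A ↦ CBC
  step 0 ⇒ step 1: CBCC ⇒ A·AA·A·A
    B ↦ AA
  step 0 ⇒ step 1: CBCC ⇒ A·AA·A·A
    C ↦ A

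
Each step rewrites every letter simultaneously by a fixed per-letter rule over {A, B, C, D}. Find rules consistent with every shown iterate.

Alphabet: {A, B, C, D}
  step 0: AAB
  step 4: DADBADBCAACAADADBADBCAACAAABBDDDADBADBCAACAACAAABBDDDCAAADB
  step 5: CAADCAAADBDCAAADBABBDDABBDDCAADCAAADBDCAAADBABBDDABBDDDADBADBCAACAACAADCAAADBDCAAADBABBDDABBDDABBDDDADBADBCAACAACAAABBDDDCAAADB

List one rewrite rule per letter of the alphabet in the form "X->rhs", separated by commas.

A->D, B->ADB, C->ABB, D->CAA

  step 4 ⇒ step 5: DADBADBCAACAADADBADBCAACAAABBDDDADBADBCAACAACAAABBDDDCAAADB ⇒ CAA·D·CAA·ADB·D·CAA·ADB·ABB·D·D·ABB·D·D·CAA·D·CAA·ADB·D·CAA·ADB·ABB·D·D·ABB·D·D·D·ADB·ADB·CAA·CAA·CAA·D·CAA·ADB·D·CAA·ADB·ABB·D·D·ABB·D·D·ABB·D·D·D·ADB·ADB·CAA·CAA·CAA·ABB·D·D·D·CAA·ADB
    A ↦ D
    B ↦ ADB
    C ↦ ABB
    D ↦ CAA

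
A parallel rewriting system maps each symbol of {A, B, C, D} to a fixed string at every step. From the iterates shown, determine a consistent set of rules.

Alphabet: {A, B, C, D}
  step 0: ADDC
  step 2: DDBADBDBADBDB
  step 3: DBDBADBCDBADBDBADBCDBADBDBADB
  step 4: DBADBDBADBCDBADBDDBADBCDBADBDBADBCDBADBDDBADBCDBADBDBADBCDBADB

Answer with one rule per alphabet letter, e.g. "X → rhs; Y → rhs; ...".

  step 3 ⇒ step 4: DBDBADBCDBADBDBADBCDBADBDBADB ⇒ DB·ADB·DB·ADB·C·DB·ADB·D·DB·ADB·C·DB·ADB·DB·ADB·C·DB·ADB·D·DB·ADB·C·DB·ADB·DB·ADB·C·DB·ADB
    A ↦ C
    B ↦ ADB
    C ↦ D
    D ↦ DB

A->C, B->ADB, C->D, D->DB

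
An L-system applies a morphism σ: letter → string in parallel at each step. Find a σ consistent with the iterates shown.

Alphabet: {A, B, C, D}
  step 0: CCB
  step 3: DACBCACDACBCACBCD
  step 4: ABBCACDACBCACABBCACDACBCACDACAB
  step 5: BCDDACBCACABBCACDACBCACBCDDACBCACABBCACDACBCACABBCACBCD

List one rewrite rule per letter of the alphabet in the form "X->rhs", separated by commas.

  step 4 ⇒ step 5: ABBCACDACBCACABBCACDACBCACDACAB ⇒ BC·D·D·AC·BC·AC·AB·BC·AC·D·AC·BC·AC·BC·D·D·AC·BC·AC·AB·BC·AC·D·AC·BC·AC·AB·BC·AC·BC·D
    A ↦ BC
    B ↦ D
    C ↦ AC
    D ↦ AB

A->BC, B->D, C->AC, D->AB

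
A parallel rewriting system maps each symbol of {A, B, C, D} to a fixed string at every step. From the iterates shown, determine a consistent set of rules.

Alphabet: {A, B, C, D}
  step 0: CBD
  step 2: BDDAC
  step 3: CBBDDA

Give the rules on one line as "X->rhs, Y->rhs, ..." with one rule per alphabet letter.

  step 2 ⇒ step 3: BDDAC ⇒ C·B·B·D·DA
    A ↦ D
    B ↦ C
    C ↦ DA
    D ↦ B

A->D, B->C, C->DA, D->B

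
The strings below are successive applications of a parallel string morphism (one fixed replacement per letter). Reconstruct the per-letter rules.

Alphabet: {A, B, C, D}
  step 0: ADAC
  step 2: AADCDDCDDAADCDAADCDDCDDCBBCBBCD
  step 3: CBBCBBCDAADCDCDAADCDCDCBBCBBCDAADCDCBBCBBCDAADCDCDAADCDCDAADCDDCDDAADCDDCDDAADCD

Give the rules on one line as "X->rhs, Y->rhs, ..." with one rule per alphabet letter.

A->CBB, B->CDD, C->AAD, D->CD

  step 2 ⇒ step 3: AADCDDCDDAADCDAADCDDCDDCBBCBBCD ⇒ CBB·CBB·CD·AAD·CD·CD·AAD·CD·CD·CBB·CBB·CD·AAD·CD·CBB·CBB·CD·AAD·CD·CD·AAD·CD·CD·AAD·CDD·CDD·AAD·CDD·CDD·AAD·CD
    A ↦ CBB
    B ↦ CDD
    C ↦ AAD
    D ↦ CD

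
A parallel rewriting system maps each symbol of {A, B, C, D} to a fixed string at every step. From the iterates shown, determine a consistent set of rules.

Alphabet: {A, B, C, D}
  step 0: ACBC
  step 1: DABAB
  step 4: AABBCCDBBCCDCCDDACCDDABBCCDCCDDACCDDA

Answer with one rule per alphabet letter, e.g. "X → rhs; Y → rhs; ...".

A->DA, B->A, C->B, D->CCD

  step 0 ⇒ step 1: ACBC ⇒ DA·B·A·B
    A ↦ DA
    B ↦ A
    C ↦ B
    D ↦ CCD  (constrained at step 1)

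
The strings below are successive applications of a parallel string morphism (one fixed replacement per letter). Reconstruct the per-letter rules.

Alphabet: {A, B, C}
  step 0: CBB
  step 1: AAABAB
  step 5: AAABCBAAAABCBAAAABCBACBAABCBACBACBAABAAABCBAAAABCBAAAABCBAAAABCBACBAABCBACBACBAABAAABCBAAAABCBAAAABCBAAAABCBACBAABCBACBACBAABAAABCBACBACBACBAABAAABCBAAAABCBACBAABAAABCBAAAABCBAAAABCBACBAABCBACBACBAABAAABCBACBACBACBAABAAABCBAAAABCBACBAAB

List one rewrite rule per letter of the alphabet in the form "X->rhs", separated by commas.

  step 0 ⇒ step 1: CBB ⇒ AA·AB·AB
    B ↦ AB
    C ↦ AA
    A ↦ CBA  (constrained at step 1)

A->CBA, B->AB, C->AA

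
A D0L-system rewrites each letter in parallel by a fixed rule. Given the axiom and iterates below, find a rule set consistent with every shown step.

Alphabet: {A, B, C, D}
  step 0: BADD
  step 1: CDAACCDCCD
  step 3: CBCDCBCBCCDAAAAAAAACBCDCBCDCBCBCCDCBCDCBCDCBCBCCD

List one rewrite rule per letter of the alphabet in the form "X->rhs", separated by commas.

  step 0 ⇒ step 1: BADD ⇒ CD·AA·CCD·CCD
    A ↦ AA
    B ↦ CD
    D ↦ CCD
    C ↦ CB  (constrained at step 1)

A->AA, B->CD, C->CB, D->CCD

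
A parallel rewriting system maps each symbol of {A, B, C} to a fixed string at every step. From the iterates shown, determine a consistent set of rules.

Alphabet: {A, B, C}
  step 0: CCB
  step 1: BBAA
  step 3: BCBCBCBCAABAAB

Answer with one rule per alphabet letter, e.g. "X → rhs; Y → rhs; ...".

  step 0 ⇒ step 1: CCB ⇒ B·B·AA
    B ↦ AA
    C ↦ B
    A ↦ BC  (constrained at step 1)

A->BC, B->AA, C->B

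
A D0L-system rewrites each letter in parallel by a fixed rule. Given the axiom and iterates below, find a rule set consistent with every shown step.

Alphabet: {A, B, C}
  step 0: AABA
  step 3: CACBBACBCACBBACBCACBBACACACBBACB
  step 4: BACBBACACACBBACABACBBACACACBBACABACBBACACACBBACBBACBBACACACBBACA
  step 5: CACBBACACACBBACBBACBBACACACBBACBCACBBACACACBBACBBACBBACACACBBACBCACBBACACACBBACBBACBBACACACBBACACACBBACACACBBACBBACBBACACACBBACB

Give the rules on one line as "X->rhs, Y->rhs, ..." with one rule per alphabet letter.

  step 4 ⇒ step 5: BACBBACACACBBACABACBBACACACBBACABACBBACACACBBACBBACBBACACACBBACA ⇒ CA·CB·BA·CA·CA·CB·BA·CB·BA·CB·BA·CA·CA·CB·BA·CB·CA·CB·BA·CA·CA·CB·BA·CB·BA·CB·BA·CA·CA·CB·BA·CB·CA·CB·BA·CA·CA·CB·BA·CB·BA·CB·BA·CA·CA·CB·BA·CA·CA·CB·BA·CA·CA·CB·BA·CB·BA·CB·BA·CA·CA·CB·BA·CB
    A ↦ CB
    B ↦ CA
    C ↦ BA

A->CB, B->CA, C->BA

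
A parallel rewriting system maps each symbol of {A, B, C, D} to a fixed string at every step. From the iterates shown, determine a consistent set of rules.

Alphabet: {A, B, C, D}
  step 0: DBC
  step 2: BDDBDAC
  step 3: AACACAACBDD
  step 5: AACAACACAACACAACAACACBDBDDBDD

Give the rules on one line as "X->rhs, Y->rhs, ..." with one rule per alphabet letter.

  step 2 ⇒ step 3: BDDBDAC ⇒ A·AC·AC·A·AC·BD·D
    A ↦ BD
    B ↦ A
    C ↦ D
    D ↦ AC

A->BD, B->A, C->D, D->AC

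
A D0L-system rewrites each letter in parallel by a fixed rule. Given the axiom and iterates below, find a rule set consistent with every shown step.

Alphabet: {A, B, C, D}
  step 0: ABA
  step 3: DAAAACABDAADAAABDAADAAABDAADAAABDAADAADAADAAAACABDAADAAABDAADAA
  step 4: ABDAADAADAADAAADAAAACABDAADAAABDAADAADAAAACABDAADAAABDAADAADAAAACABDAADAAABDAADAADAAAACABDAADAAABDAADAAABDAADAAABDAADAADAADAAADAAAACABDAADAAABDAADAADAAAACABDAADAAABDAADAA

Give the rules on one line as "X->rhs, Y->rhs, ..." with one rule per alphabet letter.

A->DAA, B->AAC, C->A, D->AB

  step 3 ⇒ step 4: DAAAACABDAADAAABDAADAAABDAADAAABDAADAADAADAAAACABDAADAAABDAADAA ⇒ AB·DAA·DAA·DAA·DAA·A·DAA·AAC·AB·DAA·DAA·AB·DAA·DAA·DAA·AAC·AB·DAA·DAA·AB·DAA·DAA·DAA·AAC·AB·DAA·DAA·AB·DAA·DAA·DAA·AAC·AB·DAA·DAA·AB·DAA·DAA·AB·DAA·DAA·AB·DAA·DAA·DAA·DAA·A·DAA·AAC·AB·DAA·DAA·AB·DAA·DAA·DAA·AAC·AB·DAA·DAA·AB·DAA·DAA
    A ↦ DAA
    B ↦ AAC
    C ↦ A
    D ↦ AB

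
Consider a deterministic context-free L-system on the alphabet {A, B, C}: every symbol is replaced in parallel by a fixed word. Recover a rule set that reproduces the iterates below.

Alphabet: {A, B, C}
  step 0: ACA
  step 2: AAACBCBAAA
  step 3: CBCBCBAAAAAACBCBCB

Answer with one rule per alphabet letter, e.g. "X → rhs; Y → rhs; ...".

A->CB, B->A, C->AA

  step 2 ⇒ step 3: AAACBCBAAA ⇒ CB·CB·CB·AA·A·AA·A·CB·CB·CB
    A ↦ CB
    B ↦ A
    C ↦ AA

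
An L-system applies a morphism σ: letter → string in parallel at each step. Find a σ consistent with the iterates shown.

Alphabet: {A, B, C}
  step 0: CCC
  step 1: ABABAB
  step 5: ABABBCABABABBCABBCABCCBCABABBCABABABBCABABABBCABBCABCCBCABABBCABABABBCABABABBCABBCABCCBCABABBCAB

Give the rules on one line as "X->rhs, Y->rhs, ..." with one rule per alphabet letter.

A->CC, B->BC, C->AB

  step 0 ⇒ step 1: CCC ⇒ AB·AB·AB
    C ↦ AB
    A ↦ CC  (constrained at step 1)
    B ↦ BC  (constrained at step 1)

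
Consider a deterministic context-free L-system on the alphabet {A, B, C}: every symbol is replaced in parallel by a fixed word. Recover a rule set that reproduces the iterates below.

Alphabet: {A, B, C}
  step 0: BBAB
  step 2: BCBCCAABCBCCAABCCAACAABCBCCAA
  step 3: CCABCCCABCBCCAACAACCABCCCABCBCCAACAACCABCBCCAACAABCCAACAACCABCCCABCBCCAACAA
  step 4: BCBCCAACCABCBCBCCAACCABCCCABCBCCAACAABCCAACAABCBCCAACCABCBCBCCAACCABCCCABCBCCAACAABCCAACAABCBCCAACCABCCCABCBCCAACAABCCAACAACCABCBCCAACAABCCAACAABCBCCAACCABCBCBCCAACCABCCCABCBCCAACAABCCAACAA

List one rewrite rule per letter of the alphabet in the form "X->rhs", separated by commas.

  step 3 ⇒ step 4: CCABCCCABCBCCAACAACCABCCCABCBCCAACAACCABCBCCAACAABCCAACAACCABCCCABCBCCAACAA ⇒ BC·BC·CAA·CCA·BC·BC·BC·CAA·CCA·BC·CCA·BC·BC·CAA·CAA·BC·CAA·CAA·BC·BC·CAA·CCA·BC·BC·BC·CAA·CCA·BC·CCA·BC·BC·CAA·CAA·BC·CAA·CAA·BC·BC·CAA·CCA·BC·CCA·BC·BC·CAA·CAA·BC·CAA·CAA·CCA·BC·BC·CAA·CAA·BC·CAA·CAA·BC·BC·CAA·CCA·BC·BC·BC·CAA·CCA·BC·CCA·BC·BC·CAA·CAA·BC·CAA·CAA
    A ↦ CAA
    B ↦ CCA
    C ↦ BC

A->CAA, B->CCA, C->BC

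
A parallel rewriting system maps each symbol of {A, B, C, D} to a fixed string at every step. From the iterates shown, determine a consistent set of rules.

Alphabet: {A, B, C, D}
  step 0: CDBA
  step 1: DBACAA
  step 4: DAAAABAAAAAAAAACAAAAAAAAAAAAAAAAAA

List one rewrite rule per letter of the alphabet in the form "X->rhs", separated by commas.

A->AA, B->C, C->D, D->BA

  step 0 ⇒ step 1: CDBA ⇒ D·BA·C·AA
    A ↦ AA
    B ↦ C
    C ↦ D
    D ↦ BA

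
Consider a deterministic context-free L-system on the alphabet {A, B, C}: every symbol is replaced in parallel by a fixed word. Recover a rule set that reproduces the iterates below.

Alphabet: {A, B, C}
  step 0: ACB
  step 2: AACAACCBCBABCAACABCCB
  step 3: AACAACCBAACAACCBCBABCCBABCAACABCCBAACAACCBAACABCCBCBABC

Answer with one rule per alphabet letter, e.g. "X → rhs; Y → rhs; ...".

A->AAC, B->ABC, C->CB

  step 2 ⇒ step 3: AACAACCBCBABCAACABCCB ⇒ AAC·AAC·CB·AAC·AAC·CB·CB·ABC·CB·ABC·AAC·ABC·CB·AAC·AAC·CB·AAC·ABC·CB·CB·ABC
    A ↦ AAC
    B ↦ ABC
    C ↦ CB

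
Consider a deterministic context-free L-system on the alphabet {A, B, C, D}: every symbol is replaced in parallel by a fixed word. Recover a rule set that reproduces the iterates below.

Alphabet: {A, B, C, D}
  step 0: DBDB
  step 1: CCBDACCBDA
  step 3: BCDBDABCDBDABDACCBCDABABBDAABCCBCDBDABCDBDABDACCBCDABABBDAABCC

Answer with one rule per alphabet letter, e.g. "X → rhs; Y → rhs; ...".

  step 0 ⇒ step 1: DBDB ⇒ CC·BDA·CC·BDA
    B ↦ BDA
    D ↦ CC
    A ↦ BCD  (constrained at step 1)
    C ↦ AB  (constrained at step 1)

A->BCD, B->BDA, C->AB, D->CC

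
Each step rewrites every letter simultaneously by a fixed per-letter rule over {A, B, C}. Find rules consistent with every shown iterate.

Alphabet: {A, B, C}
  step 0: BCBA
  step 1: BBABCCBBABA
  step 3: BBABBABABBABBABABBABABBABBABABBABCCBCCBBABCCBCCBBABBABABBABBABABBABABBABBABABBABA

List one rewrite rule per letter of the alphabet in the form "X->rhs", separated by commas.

  step 0 ⇒ step 1: BCBA ⇒ BBA·BCC·BBA·BA
    A ↦ BA
    B ↦ BBA
    C ↦ BCC

A->BA, B->BBA, C->BCC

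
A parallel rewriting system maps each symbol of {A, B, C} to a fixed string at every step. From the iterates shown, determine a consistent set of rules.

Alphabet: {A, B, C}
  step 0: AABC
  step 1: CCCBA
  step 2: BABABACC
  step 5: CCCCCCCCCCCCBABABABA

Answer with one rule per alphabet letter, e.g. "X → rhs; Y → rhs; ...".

  step 1 ⇒ step 2: CCCBA ⇒ BA·BA·BA·C·C
    A ↦ C
    B ↦ C
    C ↦ BA

A->C, B->C, C->BA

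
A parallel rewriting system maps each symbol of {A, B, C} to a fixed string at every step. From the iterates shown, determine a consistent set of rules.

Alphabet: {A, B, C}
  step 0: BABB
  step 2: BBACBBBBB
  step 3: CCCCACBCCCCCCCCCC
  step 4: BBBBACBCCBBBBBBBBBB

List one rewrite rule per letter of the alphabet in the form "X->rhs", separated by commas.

  step 3 ⇒ step 4: CCCCACBCCCCCCCCCC ⇒ B·B·B·B·AC·B·CC·B·B·B·B·B·B·B·B·B·B
    A ↦ AC
    B ↦ CC
    C ↦ B

A->AC, B->CC, C->B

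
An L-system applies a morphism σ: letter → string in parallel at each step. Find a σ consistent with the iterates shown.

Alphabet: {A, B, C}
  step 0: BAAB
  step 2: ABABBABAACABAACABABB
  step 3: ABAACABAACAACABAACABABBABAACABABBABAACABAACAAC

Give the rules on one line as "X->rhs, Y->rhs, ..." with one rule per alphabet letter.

  step 2 ⇒ step 3: ABABBABAACABAACABABB ⇒ AB·AAC·AB·AAC·AAC·AB·AAC·AB·AB·B·AB·AAC·AB·AB·B·AB·AAC·AB·AAC·AAC
    A ↦ AB
    B ↦ AAC
    C ↦ B

A->AB, B->AAC, C->B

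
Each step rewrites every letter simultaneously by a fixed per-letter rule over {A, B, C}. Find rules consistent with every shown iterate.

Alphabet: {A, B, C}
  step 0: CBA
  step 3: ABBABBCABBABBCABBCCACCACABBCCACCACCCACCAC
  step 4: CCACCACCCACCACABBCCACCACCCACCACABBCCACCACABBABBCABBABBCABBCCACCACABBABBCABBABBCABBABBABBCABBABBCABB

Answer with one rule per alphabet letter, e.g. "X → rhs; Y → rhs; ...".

  step 3 ⇒ step 4: ABBABBCABBABBCABBCCACCACABBCCACCACCCACCAC ⇒ C·CAC·CAC·C·CAC·CAC·ABB·C·CAC·CAC·C·CAC·CAC·ABB·C·CAC·CAC·ABB·ABB·C·ABB·ABB·C·ABB·C·CAC·CAC·ABB·ABB·C·ABB·ABB·C·ABB·ABB·ABB·C·ABB·ABB·C·ABB
    A ↦ C
    B ↦ CAC
    C ↦ ABB

A->C, B->CAC, C->ABB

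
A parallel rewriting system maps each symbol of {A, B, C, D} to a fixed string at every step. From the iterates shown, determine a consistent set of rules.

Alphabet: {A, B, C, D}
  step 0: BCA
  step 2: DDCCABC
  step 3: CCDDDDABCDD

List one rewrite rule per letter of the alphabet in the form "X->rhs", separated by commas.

A->AB, B->C, C->DD, D->C

  step 2 ⇒ step 3: DDCCABC ⇒ C·C·DD·DD·AB·C·DD
    A ↦ AB
    B ↦ C
    C ↦ DD
    D ↦ C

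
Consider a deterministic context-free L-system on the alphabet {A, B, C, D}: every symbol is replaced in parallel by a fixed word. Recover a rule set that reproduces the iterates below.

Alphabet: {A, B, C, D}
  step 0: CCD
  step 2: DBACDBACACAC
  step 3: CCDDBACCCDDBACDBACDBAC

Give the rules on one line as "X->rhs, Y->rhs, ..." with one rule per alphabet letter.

A->DB, B->D, C->AC, D->CC

  step 2 ⇒ step 3: DBACDBACACAC ⇒ CC·D·DB·AC·CC·D·DB·AC·DB·AC·DB·AC
    A ↦ DB
    B ↦ D
    C ↦ AC
    D ↦ CC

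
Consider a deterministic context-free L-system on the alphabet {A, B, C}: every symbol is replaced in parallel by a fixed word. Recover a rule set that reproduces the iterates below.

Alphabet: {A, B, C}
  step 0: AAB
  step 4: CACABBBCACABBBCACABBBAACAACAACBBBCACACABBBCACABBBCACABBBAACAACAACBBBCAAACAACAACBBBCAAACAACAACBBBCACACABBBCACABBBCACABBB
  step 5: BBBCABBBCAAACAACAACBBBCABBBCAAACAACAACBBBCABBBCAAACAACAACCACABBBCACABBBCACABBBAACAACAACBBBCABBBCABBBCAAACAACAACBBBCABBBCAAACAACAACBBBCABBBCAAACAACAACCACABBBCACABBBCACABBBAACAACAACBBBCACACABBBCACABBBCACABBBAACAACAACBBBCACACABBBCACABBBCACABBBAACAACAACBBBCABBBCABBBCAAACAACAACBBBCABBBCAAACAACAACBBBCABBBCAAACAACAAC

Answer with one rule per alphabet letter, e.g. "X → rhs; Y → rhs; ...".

A->CA, B->AAC, C->BBB

  step 4 ⇒ step 5: CACABBBCACABBBCACABBBAACAACAACBBBCACACABBBCACABBBCACABBBAACAACAACBBBCAAACAACAACBBBCAAACAACAACBBBCACACABBBCACABBBCACABBB ⇒ BBB·CA·BBB·CA·AAC·AAC·AAC·BBB·CA·BBB·CA·AAC·AAC·AAC·BBB·CA·BBB·CA·AAC·AAC·AAC·CA·CA·BBB·CA·CA·BBB·CA·CA·BBB·AAC·AAC·AAC·BBB·CA·BBB·CA·BBB·CA·AAC·AAC·AAC·BBB·CA·BBB·CA·AAC·AAC·AAC·BBB·CA·BBB·CA·AAC·AAC·AAC·CA·CA·BBB·CA·CA·BBB·CA·CA·BBB·AAC·AAC·AAC·BBB·CA·CA·CA·BBB·CA·CA·BBB·CA·CA·BBB·AAC·AAC·AAC·BBB·CA·CA·CA·BBB·CA·CA·BBB·CA·CA·BBB·AAC·AAC·AAC·BBB·CA·BBB·CA·BBB·CA·AAC·AAC·AAC·BBB·CA·BBB·CA·AAC·AAC·AAC·BBB·CA·BBB·CA·AAC·AAC·AAC
    A ↦ CA
    B ↦ AAC
    C ↦ BBB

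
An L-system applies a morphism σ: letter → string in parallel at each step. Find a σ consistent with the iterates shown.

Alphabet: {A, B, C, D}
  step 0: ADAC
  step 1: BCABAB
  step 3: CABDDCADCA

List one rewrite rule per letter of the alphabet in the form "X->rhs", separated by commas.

A->B, B->D, C->AB, D->CA

  step 0 ⇒ step 1: ADAC ⇒ B·CA·B·AB
    A ↦ B
    C ↦ AB
    D ↦ CA
    B ↦ D  (constrained at step 1)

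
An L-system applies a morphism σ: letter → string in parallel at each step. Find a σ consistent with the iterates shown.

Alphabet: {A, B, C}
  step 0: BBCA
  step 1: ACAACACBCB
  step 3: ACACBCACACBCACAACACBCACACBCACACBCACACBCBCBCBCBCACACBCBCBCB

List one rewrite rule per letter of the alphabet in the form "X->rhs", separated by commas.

A->B, B->ACA, C->CBC

  step 0 ⇒ step 1: BBCA ⇒ ACA·ACA·CBC·B
    A ↦ B
    B ↦ ACA
    C ↦ CBC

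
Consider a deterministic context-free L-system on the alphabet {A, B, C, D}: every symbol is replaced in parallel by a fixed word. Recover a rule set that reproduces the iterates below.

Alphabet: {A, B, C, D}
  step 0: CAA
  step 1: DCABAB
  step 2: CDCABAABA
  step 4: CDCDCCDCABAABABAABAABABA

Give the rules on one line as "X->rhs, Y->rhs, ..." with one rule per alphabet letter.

  step 1 ⇒ step 2: DCABAB ⇒ C·DC·AB·A·AB·A
    A ↦ AB
    B ↦ A
    C ↦ DC
    D ↦ C

A->AB, B->A, C->DC, D->C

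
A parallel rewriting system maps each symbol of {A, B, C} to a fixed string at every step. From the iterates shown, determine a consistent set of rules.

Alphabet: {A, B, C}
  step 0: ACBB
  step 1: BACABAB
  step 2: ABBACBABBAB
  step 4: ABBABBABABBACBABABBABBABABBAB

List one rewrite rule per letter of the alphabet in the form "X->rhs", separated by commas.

A->B, B->AB, C->AC

  step 1 ⇒ step 2: BACABAB ⇒ AB·B·AC·B·AB·B·AB
    A ↦ B
    B ↦ AB
    C ↦ AC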